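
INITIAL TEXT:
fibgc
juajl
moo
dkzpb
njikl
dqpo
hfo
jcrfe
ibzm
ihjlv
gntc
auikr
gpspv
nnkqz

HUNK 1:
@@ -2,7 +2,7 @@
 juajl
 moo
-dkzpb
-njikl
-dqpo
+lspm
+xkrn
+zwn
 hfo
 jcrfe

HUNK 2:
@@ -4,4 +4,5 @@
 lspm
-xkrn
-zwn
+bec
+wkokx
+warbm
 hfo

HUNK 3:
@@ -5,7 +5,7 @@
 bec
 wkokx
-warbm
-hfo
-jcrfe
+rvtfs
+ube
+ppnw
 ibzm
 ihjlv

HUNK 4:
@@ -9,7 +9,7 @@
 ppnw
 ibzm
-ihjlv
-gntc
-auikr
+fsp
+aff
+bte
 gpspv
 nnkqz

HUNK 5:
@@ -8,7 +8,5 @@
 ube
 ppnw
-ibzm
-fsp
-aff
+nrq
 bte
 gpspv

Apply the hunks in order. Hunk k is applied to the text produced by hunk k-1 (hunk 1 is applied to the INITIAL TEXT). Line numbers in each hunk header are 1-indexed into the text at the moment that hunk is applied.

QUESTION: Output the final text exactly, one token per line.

Answer: fibgc
juajl
moo
lspm
bec
wkokx
rvtfs
ube
ppnw
nrq
bte
gpspv
nnkqz

Derivation:
Hunk 1: at line 2 remove [dkzpb,njikl,dqpo] add [lspm,xkrn,zwn] -> 14 lines: fibgc juajl moo lspm xkrn zwn hfo jcrfe ibzm ihjlv gntc auikr gpspv nnkqz
Hunk 2: at line 4 remove [xkrn,zwn] add [bec,wkokx,warbm] -> 15 lines: fibgc juajl moo lspm bec wkokx warbm hfo jcrfe ibzm ihjlv gntc auikr gpspv nnkqz
Hunk 3: at line 5 remove [warbm,hfo,jcrfe] add [rvtfs,ube,ppnw] -> 15 lines: fibgc juajl moo lspm bec wkokx rvtfs ube ppnw ibzm ihjlv gntc auikr gpspv nnkqz
Hunk 4: at line 9 remove [ihjlv,gntc,auikr] add [fsp,aff,bte] -> 15 lines: fibgc juajl moo lspm bec wkokx rvtfs ube ppnw ibzm fsp aff bte gpspv nnkqz
Hunk 5: at line 8 remove [ibzm,fsp,aff] add [nrq] -> 13 lines: fibgc juajl moo lspm bec wkokx rvtfs ube ppnw nrq bte gpspv nnkqz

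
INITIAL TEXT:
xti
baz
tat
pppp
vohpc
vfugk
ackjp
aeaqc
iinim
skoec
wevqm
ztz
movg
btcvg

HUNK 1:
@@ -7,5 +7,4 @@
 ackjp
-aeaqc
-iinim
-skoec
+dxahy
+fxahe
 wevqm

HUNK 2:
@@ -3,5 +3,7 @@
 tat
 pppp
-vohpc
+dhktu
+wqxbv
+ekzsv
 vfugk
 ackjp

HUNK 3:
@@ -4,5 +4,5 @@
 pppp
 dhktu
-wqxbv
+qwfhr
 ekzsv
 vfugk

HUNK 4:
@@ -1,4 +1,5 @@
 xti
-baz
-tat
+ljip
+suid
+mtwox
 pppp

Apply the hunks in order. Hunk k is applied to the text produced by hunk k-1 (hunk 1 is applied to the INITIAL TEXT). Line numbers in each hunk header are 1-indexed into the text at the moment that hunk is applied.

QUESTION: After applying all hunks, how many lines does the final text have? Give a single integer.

Answer: 16

Derivation:
Hunk 1: at line 7 remove [aeaqc,iinim,skoec] add [dxahy,fxahe] -> 13 lines: xti baz tat pppp vohpc vfugk ackjp dxahy fxahe wevqm ztz movg btcvg
Hunk 2: at line 3 remove [vohpc] add [dhktu,wqxbv,ekzsv] -> 15 lines: xti baz tat pppp dhktu wqxbv ekzsv vfugk ackjp dxahy fxahe wevqm ztz movg btcvg
Hunk 3: at line 4 remove [wqxbv] add [qwfhr] -> 15 lines: xti baz tat pppp dhktu qwfhr ekzsv vfugk ackjp dxahy fxahe wevqm ztz movg btcvg
Hunk 4: at line 1 remove [baz,tat] add [ljip,suid,mtwox] -> 16 lines: xti ljip suid mtwox pppp dhktu qwfhr ekzsv vfugk ackjp dxahy fxahe wevqm ztz movg btcvg
Final line count: 16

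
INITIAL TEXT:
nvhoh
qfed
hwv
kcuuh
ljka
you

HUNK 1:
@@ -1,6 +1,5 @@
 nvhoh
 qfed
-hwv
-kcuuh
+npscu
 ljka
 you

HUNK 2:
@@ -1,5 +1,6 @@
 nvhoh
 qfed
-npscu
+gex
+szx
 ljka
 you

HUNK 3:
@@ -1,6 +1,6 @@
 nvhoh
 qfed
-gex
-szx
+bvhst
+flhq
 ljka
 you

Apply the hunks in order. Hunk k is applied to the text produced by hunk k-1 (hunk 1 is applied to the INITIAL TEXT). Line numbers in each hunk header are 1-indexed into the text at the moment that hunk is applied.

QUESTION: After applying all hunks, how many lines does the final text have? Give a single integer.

Answer: 6

Derivation:
Hunk 1: at line 1 remove [hwv,kcuuh] add [npscu] -> 5 lines: nvhoh qfed npscu ljka you
Hunk 2: at line 1 remove [npscu] add [gex,szx] -> 6 lines: nvhoh qfed gex szx ljka you
Hunk 3: at line 1 remove [gex,szx] add [bvhst,flhq] -> 6 lines: nvhoh qfed bvhst flhq ljka you
Final line count: 6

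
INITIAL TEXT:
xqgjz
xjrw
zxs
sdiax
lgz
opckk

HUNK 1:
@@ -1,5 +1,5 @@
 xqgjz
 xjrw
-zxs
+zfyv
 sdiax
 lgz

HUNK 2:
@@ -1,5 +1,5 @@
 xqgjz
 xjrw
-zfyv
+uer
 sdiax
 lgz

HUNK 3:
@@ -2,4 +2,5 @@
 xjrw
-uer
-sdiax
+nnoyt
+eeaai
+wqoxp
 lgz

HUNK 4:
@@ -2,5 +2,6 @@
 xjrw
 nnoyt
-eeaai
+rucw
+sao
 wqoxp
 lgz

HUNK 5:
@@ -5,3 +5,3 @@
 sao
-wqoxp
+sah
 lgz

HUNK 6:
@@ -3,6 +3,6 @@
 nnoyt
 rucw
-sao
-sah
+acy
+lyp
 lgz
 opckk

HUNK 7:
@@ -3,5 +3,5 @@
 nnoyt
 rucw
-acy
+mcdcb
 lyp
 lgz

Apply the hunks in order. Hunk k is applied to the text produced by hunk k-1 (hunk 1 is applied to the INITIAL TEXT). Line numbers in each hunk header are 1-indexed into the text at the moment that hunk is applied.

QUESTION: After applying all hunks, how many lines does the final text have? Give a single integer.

Hunk 1: at line 1 remove [zxs] add [zfyv] -> 6 lines: xqgjz xjrw zfyv sdiax lgz opckk
Hunk 2: at line 1 remove [zfyv] add [uer] -> 6 lines: xqgjz xjrw uer sdiax lgz opckk
Hunk 3: at line 2 remove [uer,sdiax] add [nnoyt,eeaai,wqoxp] -> 7 lines: xqgjz xjrw nnoyt eeaai wqoxp lgz opckk
Hunk 4: at line 2 remove [eeaai] add [rucw,sao] -> 8 lines: xqgjz xjrw nnoyt rucw sao wqoxp lgz opckk
Hunk 5: at line 5 remove [wqoxp] add [sah] -> 8 lines: xqgjz xjrw nnoyt rucw sao sah lgz opckk
Hunk 6: at line 3 remove [sao,sah] add [acy,lyp] -> 8 lines: xqgjz xjrw nnoyt rucw acy lyp lgz opckk
Hunk 7: at line 3 remove [acy] add [mcdcb] -> 8 lines: xqgjz xjrw nnoyt rucw mcdcb lyp lgz opckk
Final line count: 8

Answer: 8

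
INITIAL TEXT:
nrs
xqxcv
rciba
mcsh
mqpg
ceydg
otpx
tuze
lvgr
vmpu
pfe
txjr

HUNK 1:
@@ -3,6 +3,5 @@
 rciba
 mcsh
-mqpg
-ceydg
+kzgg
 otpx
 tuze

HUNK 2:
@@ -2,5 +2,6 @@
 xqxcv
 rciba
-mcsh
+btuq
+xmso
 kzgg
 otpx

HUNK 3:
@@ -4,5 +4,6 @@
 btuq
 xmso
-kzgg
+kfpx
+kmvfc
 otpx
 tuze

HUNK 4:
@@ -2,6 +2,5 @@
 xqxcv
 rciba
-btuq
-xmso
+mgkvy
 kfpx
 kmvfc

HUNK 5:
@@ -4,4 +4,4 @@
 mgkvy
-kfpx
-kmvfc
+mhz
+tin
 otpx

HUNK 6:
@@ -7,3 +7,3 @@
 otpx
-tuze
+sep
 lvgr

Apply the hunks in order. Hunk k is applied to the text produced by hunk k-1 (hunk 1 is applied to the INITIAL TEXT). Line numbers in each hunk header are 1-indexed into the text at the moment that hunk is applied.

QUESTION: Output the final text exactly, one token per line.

Hunk 1: at line 3 remove [mqpg,ceydg] add [kzgg] -> 11 lines: nrs xqxcv rciba mcsh kzgg otpx tuze lvgr vmpu pfe txjr
Hunk 2: at line 2 remove [mcsh] add [btuq,xmso] -> 12 lines: nrs xqxcv rciba btuq xmso kzgg otpx tuze lvgr vmpu pfe txjr
Hunk 3: at line 4 remove [kzgg] add [kfpx,kmvfc] -> 13 lines: nrs xqxcv rciba btuq xmso kfpx kmvfc otpx tuze lvgr vmpu pfe txjr
Hunk 4: at line 2 remove [btuq,xmso] add [mgkvy] -> 12 lines: nrs xqxcv rciba mgkvy kfpx kmvfc otpx tuze lvgr vmpu pfe txjr
Hunk 5: at line 4 remove [kfpx,kmvfc] add [mhz,tin] -> 12 lines: nrs xqxcv rciba mgkvy mhz tin otpx tuze lvgr vmpu pfe txjr
Hunk 6: at line 7 remove [tuze] add [sep] -> 12 lines: nrs xqxcv rciba mgkvy mhz tin otpx sep lvgr vmpu pfe txjr

Answer: nrs
xqxcv
rciba
mgkvy
mhz
tin
otpx
sep
lvgr
vmpu
pfe
txjr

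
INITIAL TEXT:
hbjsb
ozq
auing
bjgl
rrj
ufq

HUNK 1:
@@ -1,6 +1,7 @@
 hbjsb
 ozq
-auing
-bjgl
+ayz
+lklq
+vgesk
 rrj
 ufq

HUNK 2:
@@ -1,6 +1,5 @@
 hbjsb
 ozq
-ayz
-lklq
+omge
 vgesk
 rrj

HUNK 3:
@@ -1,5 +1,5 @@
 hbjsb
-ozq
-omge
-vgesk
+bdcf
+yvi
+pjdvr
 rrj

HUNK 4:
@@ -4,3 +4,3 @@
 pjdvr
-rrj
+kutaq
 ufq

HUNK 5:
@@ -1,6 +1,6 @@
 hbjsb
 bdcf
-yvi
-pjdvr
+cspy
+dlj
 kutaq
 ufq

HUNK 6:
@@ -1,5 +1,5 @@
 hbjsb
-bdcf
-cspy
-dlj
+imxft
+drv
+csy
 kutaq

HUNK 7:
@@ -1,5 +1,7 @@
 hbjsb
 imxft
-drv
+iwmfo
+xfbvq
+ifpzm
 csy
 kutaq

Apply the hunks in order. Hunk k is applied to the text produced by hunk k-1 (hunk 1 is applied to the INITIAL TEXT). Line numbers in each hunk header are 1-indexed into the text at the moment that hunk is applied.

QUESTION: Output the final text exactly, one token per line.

Answer: hbjsb
imxft
iwmfo
xfbvq
ifpzm
csy
kutaq
ufq

Derivation:
Hunk 1: at line 1 remove [auing,bjgl] add [ayz,lklq,vgesk] -> 7 lines: hbjsb ozq ayz lklq vgesk rrj ufq
Hunk 2: at line 1 remove [ayz,lklq] add [omge] -> 6 lines: hbjsb ozq omge vgesk rrj ufq
Hunk 3: at line 1 remove [ozq,omge,vgesk] add [bdcf,yvi,pjdvr] -> 6 lines: hbjsb bdcf yvi pjdvr rrj ufq
Hunk 4: at line 4 remove [rrj] add [kutaq] -> 6 lines: hbjsb bdcf yvi pjdvr kutaq ufq
Hunk 5: at line 1 remove [yvi,pjdvr] add [cspy,dlj] -> 6 lines: hbjsb bdcf cspy dlj kutaq ufq
Hunk 6: at line 1 remove [bdcf,cspy,dlj] add [imxft,drv,csy] -> 6 lines: hbjsb imxft drv csy kutaq ufq
Hunk 7: at line 1 remove [drv] add [iwmfo,xfbvq,ifpzm] -> 8 lines: hbjsb imxft iwmfo xfbvq ifpzm csy kutaq ufq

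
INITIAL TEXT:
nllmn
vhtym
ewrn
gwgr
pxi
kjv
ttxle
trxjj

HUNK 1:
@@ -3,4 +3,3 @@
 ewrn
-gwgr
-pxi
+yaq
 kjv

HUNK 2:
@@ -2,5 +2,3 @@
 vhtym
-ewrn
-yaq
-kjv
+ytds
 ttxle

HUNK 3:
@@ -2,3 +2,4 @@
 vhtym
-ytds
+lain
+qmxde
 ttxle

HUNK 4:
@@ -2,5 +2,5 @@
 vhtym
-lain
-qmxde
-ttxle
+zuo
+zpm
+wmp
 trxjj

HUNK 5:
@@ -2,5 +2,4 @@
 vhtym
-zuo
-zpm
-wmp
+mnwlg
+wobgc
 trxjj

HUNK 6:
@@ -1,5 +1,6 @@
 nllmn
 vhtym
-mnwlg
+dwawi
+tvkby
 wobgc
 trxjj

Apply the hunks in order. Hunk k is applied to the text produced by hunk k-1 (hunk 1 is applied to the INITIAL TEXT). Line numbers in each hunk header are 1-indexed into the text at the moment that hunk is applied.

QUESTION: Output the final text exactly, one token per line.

Answer: nllmn
vhtym
dwawi
tvkby
wobgc
trxjj

Derivation:
Hunk 1: at line 3 remove [gwgr,pxi] add [yaq] -> 7 lines: nllmn vhtym ewrn yaq kjv ttxle trxjj
Hunk 2: at line 2 remove [ewrn,yaq,kjv] add [ytds] -> 5 lines: nllmn vhtym ytds ttxle trxjj
Hunk 3: at line 2 remove [ytds] add [lain,qmxde] -> 6 lines: nllmn vhtym lain qmxde ttxle trxjj
Hunk 4: at line 2 remove [lain,qmxde,ttxle] add [zuo,zpm,wmp] -> 6 lines: nllmn vhtym zuo zpm wmp trxjj
Hunk 5: at line 2 remove [zuo,zpm,wmp] add [mnwlg,wobgc] -> 5 lines: nllmn vhtym mnwlg wobgc trxjj
Hunk 6: at line 1 remove [mnwlg] add [dwawi,tvkby] -> 6 lines: nllmn vhtym dwawi tvkby wobgc trxjj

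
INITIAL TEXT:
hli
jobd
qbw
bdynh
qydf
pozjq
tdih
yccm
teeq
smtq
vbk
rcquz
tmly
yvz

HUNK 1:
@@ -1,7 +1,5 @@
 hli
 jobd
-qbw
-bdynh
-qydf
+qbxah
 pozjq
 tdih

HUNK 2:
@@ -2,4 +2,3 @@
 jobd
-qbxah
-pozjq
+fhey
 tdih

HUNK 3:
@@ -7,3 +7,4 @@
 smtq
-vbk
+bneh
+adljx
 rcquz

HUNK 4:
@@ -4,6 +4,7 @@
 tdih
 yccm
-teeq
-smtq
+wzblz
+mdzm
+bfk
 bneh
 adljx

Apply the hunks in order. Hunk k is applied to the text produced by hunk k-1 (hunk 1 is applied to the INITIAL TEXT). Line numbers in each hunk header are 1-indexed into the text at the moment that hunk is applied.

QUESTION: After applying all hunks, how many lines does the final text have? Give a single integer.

Hunk 1: at line 1 remove [qbw,bdynh,qydf] add [qbxah] -> 12 lines: hli jobd qbxah pozjq tdih yccm teeq smtq vbk rcquz tmly yvz
Hunk 2: at line 2 remove [qbxah,pozjq] add [fhey] -> 11 lines: hli jobd fhey tdih yccm teeq smtq vbk rcquz tmly yvz
Hunk 3: at line 7 remove [vbk] add [bneh,adljx] -> 12 lines: hli jobd fhey tdih yccm teeq smtq bneh adljx rcquz tmly yvz
Hunk 4: at line 4 remove [teeq,smtq] add [wzblz,mdzm,bfk] -> 13 lines: hli jobd fhey tdih yccm wzblz mdzm bfk bneh adljx rcquz tmly yvz
Final line count: 13

Answer: 13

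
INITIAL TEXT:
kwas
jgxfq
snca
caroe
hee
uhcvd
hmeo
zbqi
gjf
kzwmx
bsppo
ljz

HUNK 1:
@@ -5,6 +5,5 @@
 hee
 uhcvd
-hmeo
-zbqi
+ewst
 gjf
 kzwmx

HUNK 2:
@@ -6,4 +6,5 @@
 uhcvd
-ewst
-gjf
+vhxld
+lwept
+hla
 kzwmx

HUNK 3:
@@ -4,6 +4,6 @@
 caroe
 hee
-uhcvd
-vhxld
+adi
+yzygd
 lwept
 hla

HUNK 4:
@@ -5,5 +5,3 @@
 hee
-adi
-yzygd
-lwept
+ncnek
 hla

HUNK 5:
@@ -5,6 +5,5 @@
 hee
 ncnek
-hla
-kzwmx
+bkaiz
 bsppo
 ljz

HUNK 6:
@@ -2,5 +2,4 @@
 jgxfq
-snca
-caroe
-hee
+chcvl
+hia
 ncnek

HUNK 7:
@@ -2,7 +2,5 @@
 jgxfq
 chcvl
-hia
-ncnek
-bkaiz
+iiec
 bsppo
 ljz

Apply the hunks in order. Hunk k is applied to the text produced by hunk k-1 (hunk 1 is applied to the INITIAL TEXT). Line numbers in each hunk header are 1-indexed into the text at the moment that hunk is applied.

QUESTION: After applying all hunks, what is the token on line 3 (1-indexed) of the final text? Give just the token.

Answer: chcvl

Derivation:
Hunk 1: at line 5 remove [hmeo,zbqi] add [ewst] -> 11 lines: kwas jgxfq snca caroe hee uhcvd ewst gjf kzwmx bsppo ljz
Hunk 2: at line 6 remove [ewst,gjf] add [vhxld,lwept,hla] -> 12 lines: kwas jgxfq snca caroe hee uhcvd vhxld lwept hla kzwmx bsppo ljz
Hunk 3: at line 4 remove [uhcvd,vhxld] add [adi,yzygd] -> 12 lines: kwas jgxfq snca caroe hee adi yzygd lwept hla kzwmx bsppo ljz
Hunk 4: at line 5 remove [adi,yzygd,lwept] add [ncnek] -> 10 lines: kwas jgxfq snca caroe hee ncnek hla kzwmx bsppo ljz
Hunk 5: at line 5 remove [hla,kzwmx] add [bkaiz] -> 9 lines: kwas jgxfq snca caroe hee ncnek bkaiz bsppo ljz
Hunk 6: at line 2 remove [snca,caroe,hee] add [chcvl,hia] -> 8 lines: kwas jgxfq chcvl hia ncnek bkaiz bsppo ljz
Hunk 7: at line 2 remove [hia,ncnek,bkaiz] add [iiec] -> 6 lines: kwas jgxfq chcvl iiec bsppo ljz
Final line 3: chcvl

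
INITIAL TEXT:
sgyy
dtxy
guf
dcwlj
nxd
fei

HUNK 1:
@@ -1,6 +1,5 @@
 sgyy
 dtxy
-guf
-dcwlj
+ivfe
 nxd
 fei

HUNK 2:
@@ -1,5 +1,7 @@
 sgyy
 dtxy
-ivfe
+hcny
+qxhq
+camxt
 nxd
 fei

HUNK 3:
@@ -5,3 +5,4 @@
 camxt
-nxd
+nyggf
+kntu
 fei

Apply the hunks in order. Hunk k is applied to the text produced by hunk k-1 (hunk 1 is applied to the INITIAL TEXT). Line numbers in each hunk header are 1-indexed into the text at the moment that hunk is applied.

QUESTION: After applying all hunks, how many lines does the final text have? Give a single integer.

Answer: 8

Derivation:
Hunk 1: at line 1 remove [guf,dcwlj] add [ivfe] -> 5 lines: sgyy dtxy ivfe nxd fei
Hunk 2: at line 1 remove [ivfe] add [hcny,qxhq,camxt] -> 7 lines: sgyy dtxy hcny qxhq camxt nxd fei
Hunk 3: at line 5 remove [nxd] add [nyggf,kntu] -> 8 lines: sgyy dtxy hcny qxhq camxt nyggf kntu fei
Final line count: 8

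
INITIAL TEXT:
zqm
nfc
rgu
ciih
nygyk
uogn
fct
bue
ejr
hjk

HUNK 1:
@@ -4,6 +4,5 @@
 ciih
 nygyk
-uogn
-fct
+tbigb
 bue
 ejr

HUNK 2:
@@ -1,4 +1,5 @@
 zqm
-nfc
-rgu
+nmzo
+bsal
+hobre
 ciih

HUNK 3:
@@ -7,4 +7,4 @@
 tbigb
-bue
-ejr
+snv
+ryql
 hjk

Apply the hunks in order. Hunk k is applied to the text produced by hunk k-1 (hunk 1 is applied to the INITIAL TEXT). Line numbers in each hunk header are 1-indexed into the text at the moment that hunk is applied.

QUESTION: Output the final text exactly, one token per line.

Hunk 1: at line 4 remove [uogn,fct] add [tbigb] -> 9 lines: zqm nfc rgu ciih nygyk tbigb bue ejr hjk
Hunk 2: at line 1 remove [nfc,rgu] add [nmzo,bsal,hobre] -> 10 lines: zqm nmzo bsal hobre ciih nygyk tbigb bue ejr hjk
Hunk 3: at line 7 remove [bue,ejr] add [snv,ryql] -> 10 lines: zqm nmzo bsal hobre ciih nygyk tbigb snv ryql hjk

Answer: zqm
nmzo
bsal
hobre
ciih
nygyk
tbigb
snv
ryql
hjk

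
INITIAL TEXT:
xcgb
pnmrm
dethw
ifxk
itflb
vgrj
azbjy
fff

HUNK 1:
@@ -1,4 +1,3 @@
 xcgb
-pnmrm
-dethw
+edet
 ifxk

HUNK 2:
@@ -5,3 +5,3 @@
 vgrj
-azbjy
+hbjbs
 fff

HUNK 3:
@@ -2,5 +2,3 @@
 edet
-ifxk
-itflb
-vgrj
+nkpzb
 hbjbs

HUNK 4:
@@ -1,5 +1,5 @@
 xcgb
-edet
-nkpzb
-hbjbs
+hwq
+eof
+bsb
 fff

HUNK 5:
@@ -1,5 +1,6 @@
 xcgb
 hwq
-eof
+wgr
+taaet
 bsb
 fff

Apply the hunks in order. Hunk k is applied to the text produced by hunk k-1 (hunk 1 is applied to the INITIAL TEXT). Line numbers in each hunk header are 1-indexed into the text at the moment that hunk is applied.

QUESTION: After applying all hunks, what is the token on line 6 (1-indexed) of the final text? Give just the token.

Hunk 1: at line 1 remove [pnmrm,dethw] add [edet] -> 7 lines: xcgb edet ifxk itflb vgrj azbjy fff
Hunk 2: at line 5 remove [azbjy] add [hbjbs] -> 7 lines: xcgb edet ifxk itflb vgrj hbjbs fff
Hunk 3: at line 2 remove [ifxk,itflb,vgrj] add [nkpzb] -> 5 lines: xcgb edet nkpzb hbjbs fff
Hunk 4: at line 1 remove [edet,nkpzb,hbjbs] add [hwq,eof,bsb] -> 5 lines: xcgb hwq eof bsb fff
Hunk 5: at line 1 remove [eof] add [wgr,taaet] -> 6 lines: xcgb hwq wgr taaet bsb fff
Final line 6: fff

Answer: fff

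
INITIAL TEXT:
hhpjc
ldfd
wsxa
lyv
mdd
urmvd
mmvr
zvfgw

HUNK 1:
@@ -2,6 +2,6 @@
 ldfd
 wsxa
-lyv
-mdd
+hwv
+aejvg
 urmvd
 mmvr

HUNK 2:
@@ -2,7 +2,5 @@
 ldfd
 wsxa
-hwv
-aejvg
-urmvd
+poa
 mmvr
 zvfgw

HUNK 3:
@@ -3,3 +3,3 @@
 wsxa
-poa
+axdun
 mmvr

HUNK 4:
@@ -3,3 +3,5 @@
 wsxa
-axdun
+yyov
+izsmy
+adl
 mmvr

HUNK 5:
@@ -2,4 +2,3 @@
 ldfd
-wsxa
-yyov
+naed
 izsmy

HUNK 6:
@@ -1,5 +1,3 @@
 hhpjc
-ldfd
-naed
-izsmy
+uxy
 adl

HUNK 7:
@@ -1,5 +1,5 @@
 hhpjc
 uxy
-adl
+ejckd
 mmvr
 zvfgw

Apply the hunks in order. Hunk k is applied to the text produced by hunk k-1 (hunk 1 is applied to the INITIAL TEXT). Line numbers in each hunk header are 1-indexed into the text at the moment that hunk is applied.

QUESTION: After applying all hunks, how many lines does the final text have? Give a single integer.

Answer: 5

Derivation:
Hunk 1: at line 2 remove [lyv,mdd] add [hwv,aejvg] -> 8 lines: hhpjc ldfd wsxa hwv aejvg urmvd mmvr zvfgw
Hunk 2: at line 2 remove [hwv,aejvg,urmvd] add [poa] -> 6 lines: hhpjc ldfd wsxa poa mmvr zvfgw
Hunk 3: at line 3 remove [poa] add [axdun] -> 6 lines: hhpjc ldfd wsxa axdun mmvr zvfgw
Hunk 4: at line 3 remove [axdun] add [yyov,izsmy,adl] -> 8 lines: hhpjc ldfd wsxa yyov izsmy adl mmvr zvfgw
Hunk 5: at line 2 remove [wsxa,yyov] add [naed] -> 7 lines: hhpjc ldfd naed izsmy adl mmvr zvfgw
Hunk 6: at line 1 remove [ldfd,naed,izsmy] add [uxy] -> 5 lines: hhpjc uxy adl mmvr zvfgw
Hunk 7: at line 1 remove [adl] add [ejckd] -> 5 lines: hhpjc uxy ejckd mmvr zvfgw
Final line count: 5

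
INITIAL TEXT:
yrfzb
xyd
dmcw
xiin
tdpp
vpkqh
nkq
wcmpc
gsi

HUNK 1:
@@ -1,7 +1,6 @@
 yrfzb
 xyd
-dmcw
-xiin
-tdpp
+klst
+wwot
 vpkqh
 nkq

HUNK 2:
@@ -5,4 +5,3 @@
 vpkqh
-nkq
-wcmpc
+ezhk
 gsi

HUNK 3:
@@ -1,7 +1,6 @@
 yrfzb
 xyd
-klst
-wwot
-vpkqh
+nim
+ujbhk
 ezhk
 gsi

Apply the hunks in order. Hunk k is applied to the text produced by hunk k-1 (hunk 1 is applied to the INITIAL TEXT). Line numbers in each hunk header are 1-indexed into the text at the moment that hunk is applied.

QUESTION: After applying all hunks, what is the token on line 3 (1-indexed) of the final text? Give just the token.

Answer: nim

Derivation:
Hunk 1: at line 1 remove [dmcw,xiin,tdpp] add [klst,wwot] -> 8 lines: yrfzb xyd klst wwot vpkqh nkq wcmpc gsi
Hunk 2: at line 5 remove [nkq,wcmpc] add [ezhk] -> 7 lines: yrfzb xyd klst wwot vpkqh ezhk gsi
Hunk 3: at line 1 remove [klst,wwot,vpkqh] add [nim,ujbhk] -> 6 lines: yrfzb xyd nim ujbhk ezhk gsi
Final line 3: nim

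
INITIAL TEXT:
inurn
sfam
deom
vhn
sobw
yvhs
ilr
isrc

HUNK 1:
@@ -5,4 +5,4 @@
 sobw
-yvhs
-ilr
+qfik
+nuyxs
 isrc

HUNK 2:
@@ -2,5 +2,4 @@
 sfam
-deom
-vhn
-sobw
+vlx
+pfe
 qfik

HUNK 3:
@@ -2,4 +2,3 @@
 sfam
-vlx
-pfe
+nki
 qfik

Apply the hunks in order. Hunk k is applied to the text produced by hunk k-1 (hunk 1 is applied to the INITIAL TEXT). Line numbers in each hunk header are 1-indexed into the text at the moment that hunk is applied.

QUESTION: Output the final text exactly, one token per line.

Answer: inurn
sfam
nki
qfik
nuyxs
isrc

Derivation:
Hunk 1: at line 5 remove [yvhs,ilr] add [qfik,nuyxs] -> 8 lines: inurn sfam deom vhn sobw qfik nuyxs isrc
Hunk 2: at line 2 remove [deom,vhn,sobw] add [vlx,pfe] -> 7 lines: inurn sfam vlx pfe qfik nuyxs isrc
Hunk 3: at line 2 remove [vlx,pfe] add [nki] -> 6 lines: inurn sfam nki qfik nuyxs isrc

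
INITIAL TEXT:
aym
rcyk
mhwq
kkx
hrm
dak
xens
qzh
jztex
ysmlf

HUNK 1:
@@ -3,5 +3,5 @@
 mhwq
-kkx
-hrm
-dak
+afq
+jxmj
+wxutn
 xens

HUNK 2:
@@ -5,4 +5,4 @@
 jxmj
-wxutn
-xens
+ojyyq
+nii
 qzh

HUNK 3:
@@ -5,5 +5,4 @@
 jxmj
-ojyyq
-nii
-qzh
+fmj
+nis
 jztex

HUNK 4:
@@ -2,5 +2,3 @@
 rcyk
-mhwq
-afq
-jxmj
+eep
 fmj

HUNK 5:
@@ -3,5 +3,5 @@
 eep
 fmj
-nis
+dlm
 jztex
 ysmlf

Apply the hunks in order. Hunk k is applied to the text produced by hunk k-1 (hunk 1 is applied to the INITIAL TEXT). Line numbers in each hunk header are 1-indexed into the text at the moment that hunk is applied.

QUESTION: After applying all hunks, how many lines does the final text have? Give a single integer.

Hunk 1: at line 3 remove [kkx,hrm,dak] add [afq,jxmj,wxutn] -> 10 lines: aym rcyk mhwq afq jxmj wxutn xens qzh jztex ysmlf
Hunk 2: at line 5 remove [wxutn,xens] add [ojyyq,nii] -> 10 lines: aym rcyk mhwq afq jxmj ojyyq nii qzh jztex ysmlf
Hunk 3: at line 5 remove [ojyyq,nii,qzh] add [fmj,nis] -> 9 lines: aym rcyk mhwq afq jxmj fmj nis jztex ysmlf
Hunk 4: at line 2 remove [mhwq,afq,jxmj] add [eep] -> 7 lines: aym rcyk eep fmj nis jztex ysmlf
Hunk 5: at line 3 remove [nis] add [dlm] -> 7 lines: aym rcyk eep fmj dlm jztex ysmlf
Final line count: 7

Answer: 7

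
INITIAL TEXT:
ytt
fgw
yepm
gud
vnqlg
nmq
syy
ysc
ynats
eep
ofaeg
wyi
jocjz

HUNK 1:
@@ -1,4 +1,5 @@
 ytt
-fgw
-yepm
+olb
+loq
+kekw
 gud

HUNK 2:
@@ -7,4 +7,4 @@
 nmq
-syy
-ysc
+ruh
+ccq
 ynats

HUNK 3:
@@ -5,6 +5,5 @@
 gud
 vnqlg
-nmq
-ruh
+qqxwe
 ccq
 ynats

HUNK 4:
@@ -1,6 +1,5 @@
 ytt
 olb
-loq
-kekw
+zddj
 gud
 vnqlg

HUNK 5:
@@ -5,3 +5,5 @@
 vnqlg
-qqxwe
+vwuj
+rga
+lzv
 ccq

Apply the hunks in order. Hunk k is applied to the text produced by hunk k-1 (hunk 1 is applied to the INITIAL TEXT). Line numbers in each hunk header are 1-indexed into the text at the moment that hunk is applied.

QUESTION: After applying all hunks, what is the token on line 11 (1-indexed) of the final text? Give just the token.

Answer: eep

Derivation:
Hunk 1: at line 1 remove [fgw,yepm] add [olb,loq,kekw] -> 14 lines: ytt olb loq kekw gud vnqlg nmq syy ysc ynats eep ofaeg wyi jocjz
Hunk 2: at line 7 remove [syy,ysc] add [ruh,ccq] -> 14 lines: ytt olb loq kekw gud vnqlg nmq ruh ccq ynats eep ofaeg wyi jocjz
Hunk 3: at line 5 remove [nmq,ruh] add [qqxwe] -> 13 lines: ytt olb loq kekw gud vnqlg qqxwe ccq ynats eep ofaeg wyi jocjz
Hunk 4: at line 1 remove [loq,kekw] add [zddj] -> 12 lines: ytt olb zddj gud vnqlg qqxwe ccq ynats eep ofaeg wyi jocjz
Hunk 5: at line 5 remove [qqxwe] add [vwuj,rga,lzv] -> 14 lines: ytt olb zddj gud vnqlg vwuj rga lzv ccq ynats eep ofaeg wyi jocjz
Final line 11: eep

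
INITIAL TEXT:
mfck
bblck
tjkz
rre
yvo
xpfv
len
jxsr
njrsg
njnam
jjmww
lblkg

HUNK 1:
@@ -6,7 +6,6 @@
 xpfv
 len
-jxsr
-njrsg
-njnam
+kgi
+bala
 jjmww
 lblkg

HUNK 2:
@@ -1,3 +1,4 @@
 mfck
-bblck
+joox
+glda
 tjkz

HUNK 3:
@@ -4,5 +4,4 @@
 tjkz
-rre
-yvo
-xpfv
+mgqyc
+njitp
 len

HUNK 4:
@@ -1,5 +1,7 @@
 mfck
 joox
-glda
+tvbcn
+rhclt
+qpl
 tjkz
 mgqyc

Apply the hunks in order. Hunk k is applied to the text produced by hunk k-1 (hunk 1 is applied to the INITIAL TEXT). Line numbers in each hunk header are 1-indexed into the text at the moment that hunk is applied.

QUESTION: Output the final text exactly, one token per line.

Answer: mfck
joox
tvbcn
rhclt
qpl
tjkz
mgqyc
njitp
len
kgi
bala
jjmww
lblkg

Derivation:
Hunk 1: at line 6 remove [jxsr,njrsg,njnam] add [kgi,bala] -> 11 lines: mfck bblck tjkz rre yvo xpfv len kgi bala jjmww lblkg
Hunk 2: at line 1 remove [bblck] add [joox,glda] -> 12 lines: mfck joox glda tjkz rre yvo xpfv len kgi bala jjmww lblkg
Hunk 3: at line 4 remove [rre,yvo,xpfv] add [mgqyc,njitp] -> 11 lines: mfck joox glda tjkz mgqyc njitp len kgi bala jjmww lblkg
Hunk 4: at line 1 remove [glda] add [tvbcn,rhclt,qpl] -> 13 lines: mfck joox tvbcn rhclt qpl tjkz mgqyc njitp len kgi bala jjmww lblkg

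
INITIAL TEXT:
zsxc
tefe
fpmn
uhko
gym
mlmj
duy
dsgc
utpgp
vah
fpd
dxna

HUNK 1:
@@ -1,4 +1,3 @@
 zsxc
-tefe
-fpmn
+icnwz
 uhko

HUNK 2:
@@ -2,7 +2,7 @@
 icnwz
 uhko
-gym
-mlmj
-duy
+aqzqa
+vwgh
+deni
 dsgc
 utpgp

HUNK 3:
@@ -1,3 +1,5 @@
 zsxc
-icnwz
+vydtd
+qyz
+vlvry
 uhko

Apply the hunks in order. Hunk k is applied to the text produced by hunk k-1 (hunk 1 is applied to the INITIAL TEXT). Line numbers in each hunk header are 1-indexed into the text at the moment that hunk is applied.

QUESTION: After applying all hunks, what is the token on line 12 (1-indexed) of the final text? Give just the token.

Hunk 1: at line 1 remove [tefe,fpmn] add [icnwz] -> 11 lines: zsxc icnwz uhko gym mlmj duy dsgc utpgp vah fpd dxna
Hunk 2: at line 2 remove [gym,mlmj,duy] add [aqzqa,vwgh,deni] -> 11 lines: zsxc icnwz uhko aqzqa vwgh deni dsgc utpgp vah fpd dxna
Hunk 3: at line 1 remove [icnwz] add [vydtd,qyz,vlvry] -> 13 lines: zsxc vydtd qyz vlvry uhko aqzqa vwgh deni dsgc utpgp vah fpd dxna
Final line 12: fpd

Answer: fpd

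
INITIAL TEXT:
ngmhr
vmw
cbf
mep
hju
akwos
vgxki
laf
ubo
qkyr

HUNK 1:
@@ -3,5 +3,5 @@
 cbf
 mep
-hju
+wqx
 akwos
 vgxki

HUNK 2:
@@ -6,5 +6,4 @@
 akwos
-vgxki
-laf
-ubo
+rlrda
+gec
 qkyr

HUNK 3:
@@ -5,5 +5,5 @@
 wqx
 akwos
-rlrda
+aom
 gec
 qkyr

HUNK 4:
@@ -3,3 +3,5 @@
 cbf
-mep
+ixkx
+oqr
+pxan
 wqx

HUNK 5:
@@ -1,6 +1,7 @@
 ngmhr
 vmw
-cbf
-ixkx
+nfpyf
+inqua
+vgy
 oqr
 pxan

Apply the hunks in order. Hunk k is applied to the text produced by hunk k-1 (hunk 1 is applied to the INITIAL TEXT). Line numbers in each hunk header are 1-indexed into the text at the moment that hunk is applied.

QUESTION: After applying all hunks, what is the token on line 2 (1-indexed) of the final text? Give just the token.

Hunk 1: at line 3 remove [hju] add [wqx] -> 10 lines: ngmhr vmw cbf mep wqx akwos vgxki laf ubo qkyr
Hunk 2: at line 6 remove [vgxki,laf,ubo] add [rlrda,gec] -> 9 lines: ngmhr vmw cbf mep wqx akwos rlrda gec qkyr
Hunk 3: at line 5 remove [rlrda] add [aom] -> 9 lines: ngmhr vmw cbf mep wqx akwos aom gec qkyr
Hunk 4: at line 3 remove [mep] add [ixkx,oqr,pxan] -> 11 lines: ngmhr vmw cbf ixkx oqr pxan wqx akwos aom gec qkyr
Hunk 5: at line 1 remove [cbf,ixkx] add [nfpyf,inqua,vgy] -> 12 lines: ngmhr vmw nfpyf inqua vgy oqr pxan wqx akwos aom gec qkyr
Final line 2: vmw

Answer: vmw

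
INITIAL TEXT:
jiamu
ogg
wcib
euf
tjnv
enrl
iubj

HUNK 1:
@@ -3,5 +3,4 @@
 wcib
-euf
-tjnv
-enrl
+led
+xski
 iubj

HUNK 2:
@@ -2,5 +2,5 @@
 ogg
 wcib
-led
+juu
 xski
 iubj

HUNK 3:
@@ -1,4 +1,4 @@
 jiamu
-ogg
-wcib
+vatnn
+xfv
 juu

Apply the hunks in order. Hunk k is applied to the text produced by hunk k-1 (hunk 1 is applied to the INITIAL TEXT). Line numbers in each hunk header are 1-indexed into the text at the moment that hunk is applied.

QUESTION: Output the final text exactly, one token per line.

Answer: jiamu
vatnn
xfv
juu
xski
iubj

Derivation:
Hunk 1: at line 3 remove [euf,tjnv,enrl] add [led,xski] -> 6 lines: jiamu ogg wcib led xski iubj
Hunk 2: at line 2 remove [led] add [juu] -> 6 lines: jiamu ogg wcib juu xski iubj
Hunk 3: at line 1 remove [ogg,wcib] add [vatnn,xfv] -> 6 lines: jiamu vatnn xfv juu xski iubj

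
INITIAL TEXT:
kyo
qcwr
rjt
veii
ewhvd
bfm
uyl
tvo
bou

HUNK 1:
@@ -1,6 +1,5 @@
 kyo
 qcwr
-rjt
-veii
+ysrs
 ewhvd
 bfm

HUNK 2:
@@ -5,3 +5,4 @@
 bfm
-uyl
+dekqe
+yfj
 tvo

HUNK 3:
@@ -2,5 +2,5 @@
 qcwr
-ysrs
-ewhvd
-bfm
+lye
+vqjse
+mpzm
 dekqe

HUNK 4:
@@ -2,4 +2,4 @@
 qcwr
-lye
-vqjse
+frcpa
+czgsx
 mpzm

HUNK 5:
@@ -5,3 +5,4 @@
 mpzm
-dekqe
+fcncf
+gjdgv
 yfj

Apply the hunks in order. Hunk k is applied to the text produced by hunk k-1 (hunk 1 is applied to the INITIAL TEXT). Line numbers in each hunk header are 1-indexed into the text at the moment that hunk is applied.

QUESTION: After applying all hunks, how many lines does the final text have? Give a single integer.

Hunk 1: at line 1 remove [rjt,veii] add [ysrs] -> 8 lines: kyo qcwr ysrs ewhvd bfm uyl tvo bou
Hunk 2: at line 5 remove [uyl] add [dekqe,yfj] -> 9 lines: kyo qcwr ysrs ewhvd bfm dekqe yfj tvo bou
Hunk 3: at line 2 remove [ysrs,ewhvd,bfm] add [lye,vqjse,mpzm] -> 9 lines: kyo qcwr lye vqjse mpzm dekqe yfj tvo bou
Hunk 4: at line 2 remove [lye,vqjse] add [frcpa,czgsx] -> 9 lines: kyo qcwr frcpa czgsx mpzm dekqe yfj tvo bou
Hunk 5: at line 5 remove [dekqe] add [fcncf,gjdgv] -> 10 lines: kyo qcwr frcpa czgsx mpzm fcncf gjdgv yfj tvo bou
Final line count: 10

Answer: 10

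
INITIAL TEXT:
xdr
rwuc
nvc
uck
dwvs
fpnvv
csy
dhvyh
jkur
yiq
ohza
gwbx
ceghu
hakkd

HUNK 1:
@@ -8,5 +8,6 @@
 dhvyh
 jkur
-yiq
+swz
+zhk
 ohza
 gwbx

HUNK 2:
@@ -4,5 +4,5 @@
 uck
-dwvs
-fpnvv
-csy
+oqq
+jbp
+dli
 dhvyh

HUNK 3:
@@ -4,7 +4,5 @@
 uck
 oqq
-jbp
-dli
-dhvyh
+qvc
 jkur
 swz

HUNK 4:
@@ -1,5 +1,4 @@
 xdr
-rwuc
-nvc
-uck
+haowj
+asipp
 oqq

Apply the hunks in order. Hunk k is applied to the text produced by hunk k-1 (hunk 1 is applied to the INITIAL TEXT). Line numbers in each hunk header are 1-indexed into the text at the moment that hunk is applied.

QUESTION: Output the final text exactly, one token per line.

Answer: xdr
haowj
asipp
oqq
qvc
jkur
swz
zhk
ohza
gwbx
ceghu
hakkd

Derivation:
Hunk 1: at line 8 remove [yiq] add [swz,zhk] -> 15 lines: xdr rwuc nvc uck dwvs fpnvv csy dhvyh jkur swz zhk ohza gwbx ceghu hakkd
Hunk 2: at line 4 remove [dwvs,fpnvv,csy] add [oqq,jbp,dli] -> 15 lines: xdr rwuc nvc uck oqq jbp dli dhvyh jkur swz zhk ohza gwbx ceghu hakkd
Hunk 3: at line 4 remove [jbp,dli,dhvyh] add [qvc] -> 13 lines: xdr rwuc nvc uck oqq qvc jkur swz zhk ohza gwbx ceghu hakkd
Hunk 4: at line 1 remove [rwuc,nvc,uck] add [haowj,asipp] -> 12 lines: xdr haowj asipp oqq qvc jkur swz zhk ohza gwbx ceghu hakkd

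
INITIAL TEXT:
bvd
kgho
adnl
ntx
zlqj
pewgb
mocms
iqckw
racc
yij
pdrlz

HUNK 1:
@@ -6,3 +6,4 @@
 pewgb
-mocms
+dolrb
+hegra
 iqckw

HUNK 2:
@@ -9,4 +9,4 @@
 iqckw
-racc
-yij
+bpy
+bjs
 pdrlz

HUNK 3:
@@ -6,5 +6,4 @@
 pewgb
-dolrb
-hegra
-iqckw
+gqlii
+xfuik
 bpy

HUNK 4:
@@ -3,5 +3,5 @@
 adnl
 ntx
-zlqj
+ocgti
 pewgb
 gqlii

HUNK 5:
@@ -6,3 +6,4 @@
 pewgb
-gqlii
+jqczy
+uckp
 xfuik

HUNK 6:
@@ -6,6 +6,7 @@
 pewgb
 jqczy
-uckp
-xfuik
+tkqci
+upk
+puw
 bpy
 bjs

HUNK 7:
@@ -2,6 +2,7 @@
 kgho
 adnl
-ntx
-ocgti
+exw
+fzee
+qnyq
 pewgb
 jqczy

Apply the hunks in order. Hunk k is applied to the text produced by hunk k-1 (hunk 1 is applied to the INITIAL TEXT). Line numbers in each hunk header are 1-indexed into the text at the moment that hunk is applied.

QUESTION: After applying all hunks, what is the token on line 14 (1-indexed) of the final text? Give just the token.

Hunk 1: at line 6 remove [mocms] add [dolrb,hegra] -> 12 lines: bvd kgho adnl ntx zlqj pewgb dolrb hegra iqckw racc yij pdrlz
Hunk 2: at line 9 remove [racc,yij] add [bpy,bjs] -> 12 lines: bvd kgho adnl ntx zlqj pewgb dolrb hegra iqckw bpy bjs pdrlz
Hunk 3: at line 6 remove [dolrb,hegra,iqckw] add [gqlii,xfuik] -> 11 lines: bvd kgho adnl ntx zlqj pewgb gqlii xfuik bpy bjs pdrlz
Hunk 4: at line 3 remove [zlqj] add [ocgti] -> 11 lines: bvd kgho adnl ntx ocgti pewgb gqlii xfuik bpy bjs pdrlz
Hunk 5: at line 6 remove [gqlii] add [jqczy,uckp] -> 12 lines: bvd kgho adnl ntx ocgti pewgb jqczy uckp xfuik bpy bjs pdrlz
Hunk 6: at line 6 remove [uckp,xfuik] add [tkqci,upk,puw] -> 13 lines: bvd kgho adnl ntx ocgti pewgb jqczy tkqci upk puw bpy bjs pdrlz
Hunk 7: at line 2 remove [ntx,ocgti] add [exw,fzee,qnyq] -> 14 lines: bvd kgho adnl exw fzee qnyq pewgb jqczy tkqci upk puw bpy bjs pdrlz
Final line 14: pdrlz

Answer: pdrlz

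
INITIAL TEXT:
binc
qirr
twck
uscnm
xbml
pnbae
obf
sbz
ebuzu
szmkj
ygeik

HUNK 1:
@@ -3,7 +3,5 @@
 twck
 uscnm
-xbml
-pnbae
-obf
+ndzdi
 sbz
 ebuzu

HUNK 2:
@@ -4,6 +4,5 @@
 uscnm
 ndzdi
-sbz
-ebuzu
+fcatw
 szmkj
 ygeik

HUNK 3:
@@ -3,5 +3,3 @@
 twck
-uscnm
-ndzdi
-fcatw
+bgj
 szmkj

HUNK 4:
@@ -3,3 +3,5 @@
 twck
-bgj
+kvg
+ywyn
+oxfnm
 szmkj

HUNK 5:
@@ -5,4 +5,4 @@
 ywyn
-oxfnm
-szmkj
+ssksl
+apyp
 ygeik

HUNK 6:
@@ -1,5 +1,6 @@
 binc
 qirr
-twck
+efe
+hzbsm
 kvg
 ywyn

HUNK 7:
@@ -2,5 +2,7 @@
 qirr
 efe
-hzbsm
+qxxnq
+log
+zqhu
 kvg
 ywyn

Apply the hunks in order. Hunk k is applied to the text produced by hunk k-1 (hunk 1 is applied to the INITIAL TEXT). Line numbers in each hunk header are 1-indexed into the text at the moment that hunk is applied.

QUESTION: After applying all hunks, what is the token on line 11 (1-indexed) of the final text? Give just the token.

Answer: ygeik

Derivation:
Hunk 1: at line 3 remove [xbml,pnbae,obf] add [ndzdi] -> 9 lines: binc qirr twck uscnm ndzdi sbz ebuzu szmkj ygeik
Hunk 2: at line 4 remove [sbz,ebuzu] add [fcatw] -> 8 lines: binc qirr twck uscnm ndzdi fcatw szmkj ygeik
Hunk 3: at line 3 remove [uscnm,ndzdi,fcatw] add [bgj] -> 6 lines: binc qirr twck bgj szmkj ygeik
Hunk 4: at line 3 remove [bgj] add [kvg,ywyn,oxfnm] -> 8 lines: binc qirr twck kvg ywyn oxfnm szmkj ygeik
Hunk 5: at line 5 remove [oxfnm,szmkj] add [ssksl,apyp] -> 8 lines: binc qirr twck kvg ywyn ssksl apyp ygeik
Hunk 6: at line 1 remove [twck] add [efe,hzbsm] -> 9 lines: binc qirr efe hzbsm kvg ywyn ssksl apyp ygeik
Hunk 7: at line 2 remove [hzbsm] add [qxxnq,log,zqhu] -> 11 lines: binc qirr efe qxxnq log zqhu kvg ywyn ssksl apyp ygeik
Final line 11: ygeik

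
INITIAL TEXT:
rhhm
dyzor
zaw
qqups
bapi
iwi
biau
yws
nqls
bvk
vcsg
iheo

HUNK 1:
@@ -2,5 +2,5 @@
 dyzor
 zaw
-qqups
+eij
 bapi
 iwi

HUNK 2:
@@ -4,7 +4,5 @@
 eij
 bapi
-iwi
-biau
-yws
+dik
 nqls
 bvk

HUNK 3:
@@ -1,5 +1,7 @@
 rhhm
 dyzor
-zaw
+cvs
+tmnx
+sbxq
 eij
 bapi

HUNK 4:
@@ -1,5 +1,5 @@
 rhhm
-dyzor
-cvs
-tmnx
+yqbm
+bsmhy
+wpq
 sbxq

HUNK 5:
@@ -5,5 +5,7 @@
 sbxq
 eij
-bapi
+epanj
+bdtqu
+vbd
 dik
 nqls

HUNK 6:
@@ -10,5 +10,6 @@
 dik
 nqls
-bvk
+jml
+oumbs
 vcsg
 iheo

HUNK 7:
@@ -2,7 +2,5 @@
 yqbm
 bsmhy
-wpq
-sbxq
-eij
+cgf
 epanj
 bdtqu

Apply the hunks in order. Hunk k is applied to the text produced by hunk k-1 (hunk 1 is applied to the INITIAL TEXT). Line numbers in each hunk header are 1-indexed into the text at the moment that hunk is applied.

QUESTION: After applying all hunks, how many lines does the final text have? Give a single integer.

Answer: 13

Derivation:
Hunk 1: at line 2 remove [qqups] add [eij] -> 12 lines: rhhm dyzor zaw eij bapi iwi biau yws nqls bvk vcsg iheo
Hunk 2: at line 4 remove [iwi,biau,yws] add [dik] -> 10 lines: rhhm dyzor zaw eij bapi dik nqls bvk vcsg iheo
Hunk 3: at line 1 remove [zaw] add [cvs,tmnx,sbxq] -> 12 lines: rhhm dyzor cvs tmnx sbxq eij bapi dik nqls bvk vcsg iheo
Hunk 4: at line 1 remove [dyzor,cvs,tmnx] add [yqbm,bsmhy,wpq] -> 12 lines: rhhm yqbm bsmhy wpq sbxq eij bapi dik nqls bvk vcsg iheo
Hunk 5: at line 5 remove [bapi] add [epanj,bdtqu,vbd] -> 14 lines: rhhm yqbm bsmhy wpq sbxq eij epanj bdtqu vbd dik nqls bvk vcsg iheo
Hunk 6: at line 10 remove [bvk] add [jml,oumbs] -> 15 lines: rhhm yqbm bsmhy wpq sbxq eij epanj bdtqu vbd dik nqls jml oumbs vcsg iheo
Hunk 7: at line 2 remove [wpq,sbxq,eij] add [cgf] -> 13 lines: rhhm yqbm bsmhy cgf epanj bdtqu vbd dik nqls jml oumbs vcsg iheo
Final line count: 13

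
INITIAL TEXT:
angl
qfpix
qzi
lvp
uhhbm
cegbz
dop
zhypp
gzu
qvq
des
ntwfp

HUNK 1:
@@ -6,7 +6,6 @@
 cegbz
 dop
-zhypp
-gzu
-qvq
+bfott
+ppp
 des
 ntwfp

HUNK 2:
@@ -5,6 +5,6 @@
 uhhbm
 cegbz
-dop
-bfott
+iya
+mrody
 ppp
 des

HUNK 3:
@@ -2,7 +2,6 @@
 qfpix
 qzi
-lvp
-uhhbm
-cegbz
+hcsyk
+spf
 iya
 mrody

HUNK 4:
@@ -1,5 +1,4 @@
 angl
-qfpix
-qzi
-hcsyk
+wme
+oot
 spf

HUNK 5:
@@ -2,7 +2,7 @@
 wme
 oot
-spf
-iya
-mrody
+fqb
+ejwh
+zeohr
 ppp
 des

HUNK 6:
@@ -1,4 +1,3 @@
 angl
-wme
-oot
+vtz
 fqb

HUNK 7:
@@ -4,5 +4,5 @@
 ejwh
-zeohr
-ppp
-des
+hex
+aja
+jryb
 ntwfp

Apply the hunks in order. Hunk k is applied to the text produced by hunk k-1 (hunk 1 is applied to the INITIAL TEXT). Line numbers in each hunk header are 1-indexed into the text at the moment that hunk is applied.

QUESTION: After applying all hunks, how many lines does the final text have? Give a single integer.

Answer: 8

Derivation:
Hunk 1: at line 6 remove [zhypp,gzu,qvq] add [bfott,ppp] -> 11 lines: angl qfpix qzi lvp uhhbm cegbz dop bfott ppp des ntwfp
Hunk 2: at line 5 remove [dop,bfott] add [iya,mrody] -> 11 lines: angl qfpix qzi lvp uhhbm cegbz iya mrody ppp des ntwfp
Hunk 3: at line 2 remove [lvp,uhhbm,cegbz] add [hcsyk,spf] -> 10 lines: angl qfpix qzi hcsyk spf iya mrody ppp des ntwfp
Hunk 4: at line 1 remove [qfpix,qzi,hcsyk] add [wme,oot] -> 9 lines: angl wme oot spf iya mrody ppp des ntwfp
Hunk 5: at line 2 remove [spf,iya,mrody] add [fqb,ejwh,zeohr] -> 9 lines: angl wme oot fqb ejwh zeohr ppp des ntwfp
Hunk 6: at line 1 remove [wme,oot] add [vtz] -> 8 lines: angl vtz fqb ejwh zeohr ppp des ntwfp
Hunk 7: at line 4 remove [zeohr,ppp,des] add [hex,aja,jryb] -> 8 lines: angl vtz fqb ejwh hex aja jryb ntwfp
Final line count: 8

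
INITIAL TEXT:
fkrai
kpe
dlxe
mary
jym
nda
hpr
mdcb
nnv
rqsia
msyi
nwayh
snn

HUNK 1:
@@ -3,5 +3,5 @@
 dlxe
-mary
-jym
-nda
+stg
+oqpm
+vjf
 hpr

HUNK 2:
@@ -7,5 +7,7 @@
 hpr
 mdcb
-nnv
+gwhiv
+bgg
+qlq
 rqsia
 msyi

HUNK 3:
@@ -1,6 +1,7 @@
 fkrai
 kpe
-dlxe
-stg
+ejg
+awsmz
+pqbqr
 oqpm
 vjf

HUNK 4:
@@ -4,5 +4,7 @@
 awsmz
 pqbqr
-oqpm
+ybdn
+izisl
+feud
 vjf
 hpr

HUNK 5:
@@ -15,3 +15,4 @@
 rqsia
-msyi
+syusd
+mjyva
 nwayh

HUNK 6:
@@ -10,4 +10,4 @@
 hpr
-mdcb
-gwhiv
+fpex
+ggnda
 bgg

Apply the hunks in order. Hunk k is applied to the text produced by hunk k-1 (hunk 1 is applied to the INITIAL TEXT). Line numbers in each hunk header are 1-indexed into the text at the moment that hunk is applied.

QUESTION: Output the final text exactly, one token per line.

Answer: fkrai
kpe
ejg
awsmz
pqbqr
ybdn
izisl
feud
vjf
hpr
fpex
ggnda
bgg
qlq
rqsia
syusd
mjyva
nwayh
snn

Derivation:
Hunk 1: at line 3 remove [mary,jym,nda] add [stg,oqpm,vjf] -> 13 lines: fkrai kpe dlxe stg oqpm vjf hpr mdcb nnv rqsia msyi nwayh snn
Hunk 2: at line 7 remove [nnv] add [gwhiv,bgg,qlq] -> 15 lines: fkrai kpe dlxe stg oqpm vjf hpr mdcb gwhiv bgg qlq rqsia msyi nwayh snn
Hunk 3: at line 1 remove [dlxe,stg] add [ejg,awsmz,pqbqr] -> 16 lines: fkrai kpe ejg awsmz pqbqr oqpm vjf hpr mdcb gwhiv bgg qlq rqsia msyi nwayh snn
Hunk 4: at line 4 remove [oqpm] add [ybdn,izisl,feud] -> 18 lines: fkrai kpe ejg awsmz pqbqr ybdn izisl feud vjf hpr mdcb gwhiv bgg qlq rqsia msyi nwayh snn
Hunk 5: at line 15 remove [msyi] add [syusd,mjyva] -> 19 lines: fkrai kpe ejg awsmz pqbqr ybdn izisl feud vjf hpr mdcb gwhiv bgg qlq rqsia syusd mjyva nwayh snn
Hunk 6: at line 10 remove [mdcb,gwhiv] add [fpex,ggnda] -> 19 lines: fkrai kpe ejg awsmz pqbqr ybdn izisl feud vjf hpr fpex ggnda bgg qlq rqsia syusd mjyva nwayh snn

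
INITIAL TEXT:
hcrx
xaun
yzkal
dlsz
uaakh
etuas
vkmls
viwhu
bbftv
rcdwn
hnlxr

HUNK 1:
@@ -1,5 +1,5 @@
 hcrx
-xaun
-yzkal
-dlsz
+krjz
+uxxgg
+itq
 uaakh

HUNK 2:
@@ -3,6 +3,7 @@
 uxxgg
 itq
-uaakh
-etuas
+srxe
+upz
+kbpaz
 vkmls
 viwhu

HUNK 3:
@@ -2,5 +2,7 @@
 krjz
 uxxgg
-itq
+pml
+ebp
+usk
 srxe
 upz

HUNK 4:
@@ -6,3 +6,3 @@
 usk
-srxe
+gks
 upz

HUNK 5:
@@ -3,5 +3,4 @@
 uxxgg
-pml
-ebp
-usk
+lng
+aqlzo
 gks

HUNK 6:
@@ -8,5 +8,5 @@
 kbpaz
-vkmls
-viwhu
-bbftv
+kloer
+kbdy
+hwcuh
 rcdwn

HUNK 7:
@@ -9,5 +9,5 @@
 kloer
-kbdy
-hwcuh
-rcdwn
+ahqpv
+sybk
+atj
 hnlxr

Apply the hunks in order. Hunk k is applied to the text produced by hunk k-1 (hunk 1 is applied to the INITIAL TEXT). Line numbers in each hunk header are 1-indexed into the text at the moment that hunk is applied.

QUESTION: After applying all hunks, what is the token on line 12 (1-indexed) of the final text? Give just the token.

Hunk 1: at line 1 remove [xaun,yzkal,dlsz] add [krjz,uxxgg,itq] -> 11 lines: hcrx krjz uxxgg itq uaakh etuas vkmls viwhu bbftv rcdwn hnlxr
Hunk 2: at line 3 remove [uaakh,etuas] add [srxe,upz,kbpaz] -> 12 lines: hcrx krjz uxxgg itq srxe upz kbpaz vkmls viwhu bbftv rcdwn hnlxr
Hunk 3: at line 2 remove [itq] add [pml,ebp,usk] -> 14 lines: hcrx krjz uxxgg pml ebp usk srxe upz kbpaz vkmls viwhu bbftv rcdwn hnlxr
Hunk 4: at line 6 remove [srxe] add [gks] -> 14 lines: hcrx krjz uxxgg pml ebp usk gks upz kbpaz vkmls viwhu bbftv rcdwn hnlxr
Hunk 5: at line 3 remove [pml,ebp,usk] add [lng,aqlzo] -> 13 lines: hcrx krjz uxxgg lng aqlzo gks upz kbpaz vkmls viwhu bbftv rcdwn hnlxr
Hunk 6: at line 8 remove [vkmls,viwhu,bbftv] add [kloer,kbdy,hwcuh] -> 13 lines: hcrx krjz uxxgg lng aqlzo gks upz kbpaz kloer kbdy hwcuh rcdwn hnlxr
Hunk 7: at line 9 remove [kbdy,hwcuh,rcdwn] add [ahqpv,sybk,atj] -> 13 lines: hcrx krjz uxxgg lng aqlzo gks upz kbpaz kloer ahqpv sybk atj hnlxr
Final line 12: atj

Answer: atj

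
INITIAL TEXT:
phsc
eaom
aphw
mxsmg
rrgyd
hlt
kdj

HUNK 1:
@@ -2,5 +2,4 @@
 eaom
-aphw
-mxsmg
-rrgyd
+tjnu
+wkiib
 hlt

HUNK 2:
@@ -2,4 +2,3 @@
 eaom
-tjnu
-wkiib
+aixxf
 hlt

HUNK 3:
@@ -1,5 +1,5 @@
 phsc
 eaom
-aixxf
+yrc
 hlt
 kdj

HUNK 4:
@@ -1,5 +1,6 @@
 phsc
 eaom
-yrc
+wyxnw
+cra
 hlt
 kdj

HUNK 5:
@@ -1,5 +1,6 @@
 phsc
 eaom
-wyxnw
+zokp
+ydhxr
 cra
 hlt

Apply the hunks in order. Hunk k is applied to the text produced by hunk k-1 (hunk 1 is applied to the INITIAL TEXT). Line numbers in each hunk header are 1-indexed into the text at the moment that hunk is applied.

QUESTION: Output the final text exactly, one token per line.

Hunk 1: at line 2 remove [aphw,mxsmg,rrgyd] add [tjnu,wkiib] -> 6 lines: phsc eaom tjnu wkiib hlt kdj
Hunk 2: at line 2 remove [tjnu,wkiib] add [aixxf] -> 5 lines: phsc eaom aixxf hlt kdj
Hunk 3: at line 1 remove [aixxf] add [yrc] -> 5 lines: phsc eaom yrc hlt kdj
Hunk 4: at line 1 remove [yrc] add [wyxnw,cra] -> 6 lines: phsc eaom wyxnw cra hlt kdj
Hunk 5: at line 1 remove [wyxnw] add [zokp,ydhxr] -> 7 lines: phsc eaom zokp ydhxr cra hlt kdj

Answer: phsc
eaom
zokp
ydhxr
cra
hlt
kdj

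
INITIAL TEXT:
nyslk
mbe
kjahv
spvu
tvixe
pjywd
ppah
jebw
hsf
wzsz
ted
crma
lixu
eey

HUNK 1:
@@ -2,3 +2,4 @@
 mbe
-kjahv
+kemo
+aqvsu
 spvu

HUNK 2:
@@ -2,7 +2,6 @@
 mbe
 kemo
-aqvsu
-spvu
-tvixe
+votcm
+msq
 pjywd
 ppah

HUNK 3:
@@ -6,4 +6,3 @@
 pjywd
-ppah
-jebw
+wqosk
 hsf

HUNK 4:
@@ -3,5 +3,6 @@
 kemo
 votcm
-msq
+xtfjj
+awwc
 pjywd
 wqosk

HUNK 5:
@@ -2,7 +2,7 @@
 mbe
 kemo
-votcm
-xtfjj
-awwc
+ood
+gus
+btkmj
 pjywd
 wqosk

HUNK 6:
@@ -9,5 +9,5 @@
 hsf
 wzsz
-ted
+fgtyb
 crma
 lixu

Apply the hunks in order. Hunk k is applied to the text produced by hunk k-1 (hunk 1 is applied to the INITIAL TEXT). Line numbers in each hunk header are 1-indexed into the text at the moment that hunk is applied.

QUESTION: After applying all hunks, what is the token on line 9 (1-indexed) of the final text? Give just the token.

Answer: hsf

Derivation:
Hunk 1: at line 2 remove [kjahv] add [kemo,aqvsu] -> 15 lines: nyslk mbe kemo aqvsu spvu tvixe pjywd ppah jebw hsf wzsz ted crma lixu eey
Hunk 2: at line 2 remove [aqvsu,spvu,tvixe] add [votcm,msq] -> 14 lines: nyslk mbe kemo votcm msq pjywd ppah jebw hsf wzsz ted crma lixu eey
Hunk 3: at line 6 remove [ppah,jebw] add [wqosk] -> 13 lines: nyslk mbe kemo votcm msq pjywd wqosk hsf wzsz ted crma lixu eey
Hunk 4: at line 3 remove [msq] add [xtfjj,awwc] -> 14 lines: nyslk mbe kemo votcm xtfjj awwc pjywd wqosk hsf wzsz ted crma lixu eey
Hunk 5: at line 2 remove [votcm,xtfjj,awwc] add [ood,gus,btkmj] -> 14 lines: nyslk mbe kemo ood gus btkmj pjywd wqosk hsf wzsz ted crma lixu eey
Hunk 6: at line 9 remove [ted] add [fgtyb] -> 14 lines: nyslk mbe kemo ood gus btkmj pjywd wqosk hsf wzsz fgtyb crma lixu eey
Final line 9: hsf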